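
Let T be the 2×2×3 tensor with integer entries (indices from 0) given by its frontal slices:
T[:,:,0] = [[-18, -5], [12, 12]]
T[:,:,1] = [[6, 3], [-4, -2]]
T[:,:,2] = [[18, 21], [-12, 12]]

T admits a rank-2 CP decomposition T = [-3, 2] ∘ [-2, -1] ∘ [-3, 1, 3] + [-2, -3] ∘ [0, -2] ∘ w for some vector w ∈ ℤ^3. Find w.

w = [1, 0, 3]

Subtract the known terms from T to get the rank-1 residual R = [-2, -3] ∘ [0, -2] ∘ w, so R[i,j,k] = a[i]·b[j]·w[k]. Pick indices with nonzero a[0]·b[1] = (-2)·(-2) = 4. Only the fibre through (0,1,·) is needed: R[0,1,:] = T[0,1,:] − Σₗ aₗ[0]bₗ[1]cₗ = [-5, 3, 21] − (-3)·(-1)·[-3, 1, 3] = [4, 0, 12]. Then w[k] = R[0,1,k] / 4 for each k, giving w = [4, 0, 12] / 4 = [1, 0, 3].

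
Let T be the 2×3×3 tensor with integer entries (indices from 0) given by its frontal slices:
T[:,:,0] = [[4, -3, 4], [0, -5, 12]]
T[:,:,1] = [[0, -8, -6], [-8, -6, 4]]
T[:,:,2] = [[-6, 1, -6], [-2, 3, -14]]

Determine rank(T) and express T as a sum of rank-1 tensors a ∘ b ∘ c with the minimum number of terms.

Lower bound: the mode-2 unfolding of T (rows indexed by j, columns by (i,k) = (0,0), (0,1), (0,2), (1,0), (1,1), (1,2)) is [[4, 0, -6, 0, -8, -2], [-3, -8, 1, -5, -6, 3], [4, -6, -6, 12, 4, -14]].
There the 3×3 minor on rows j ∈ {0, 1, 2}, columns (i,k) ∈ {(0,0), (0,1), (0,2)} is det [[4, 0, -6], [-3, -8, 1], [4, -6, -6]] = -84 ≠ 0, so this unfolding has rank ≥ 3; CP rank is at least every unfolding rank, so rank(T) ≥ 3. (Flattening ranks never certify an upper bound on CP rank; for that we must actually write T with 3 rank-1 terms.)
Upper bound: T is a sum of 3 rank-1 terms, T = [1, -1] ∘ [2, -1, -2] ∘ [1, 2, -1] + [1, 1] ∘ [1, 1, 1] ∘ [2, -4, -4] + [1, 2] ∘ [0, 1, -1] ∘ [-4, -2, 4] (one valid choice — decompositions are not unique — normalised so each a, b is primitive with positive first nonzero entry; check it by expanding all entries), so rank(T) ≤ 3.
These bounds meet, so rank(T) = 3.

rank(T) = 3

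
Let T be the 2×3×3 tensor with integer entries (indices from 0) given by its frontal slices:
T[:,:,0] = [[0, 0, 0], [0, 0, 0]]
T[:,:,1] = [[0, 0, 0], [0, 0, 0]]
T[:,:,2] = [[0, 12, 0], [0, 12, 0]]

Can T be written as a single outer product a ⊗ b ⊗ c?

If T = a ⊗ b ⊗ c then every fibre of T is a multiple of the corresponding factor, so read the factors off the fibres through the nonzero entry T[0,1,2] = 12.
The mode-1 fibre T[:,1,2] = [12, 12] gives a = [1, 1] (primitive direction); the mode-2 fibre T[0,:,2] = [0, 12, 0] gives b = [0, 1, 0]; then c[k] = T[0,1,k] / (a[0]·b[1]) = [0, 0, 12] / 1 = [0, 0, 12].
Expanding [1, 1] ⊗ [0, 1, 0] ⊗ [0, 0, 12] reproduces all 18 entries of T, so T = [1, 1] ⊗ [0, 1, 0] ⊗ [0, 0, 12] and rank(T) ≤ 1.
Equivalently every frontal slice T[:,:,k] is c[k] times the rank-1 matrix [1, 1] ⊗ [0, 1, 0]. So T has rank 1 (it is nonzero).

Yes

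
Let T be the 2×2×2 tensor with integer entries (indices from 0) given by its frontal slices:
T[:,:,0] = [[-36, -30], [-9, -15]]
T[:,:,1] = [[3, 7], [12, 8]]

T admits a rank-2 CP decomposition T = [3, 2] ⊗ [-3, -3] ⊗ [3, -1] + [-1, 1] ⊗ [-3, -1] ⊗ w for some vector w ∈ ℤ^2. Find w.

w = [-3, -2]

Subtract the known terms from T to get the rank-1 residual R = [-1, 1] ⊗ [-3, -1] ⊗ w, so R[i,j,k] = a[i]·b[j]·w[k]. Pick indices with nonzero a[0]·b[0] = (-1)·(-3) = 3. Only the fibre through (0,0,·) is needed: R[0,0,:] = T[0,0,:] − Σₗ aₗ[0]bₗ[0]cₗ = [-36, 3] − (3)·(-3)·[3, -1] = [-9, -6]. Then w[k] = R[0,0,k] / 3 for each k, giving w = [-9, -6] / 3 = [-3, -2].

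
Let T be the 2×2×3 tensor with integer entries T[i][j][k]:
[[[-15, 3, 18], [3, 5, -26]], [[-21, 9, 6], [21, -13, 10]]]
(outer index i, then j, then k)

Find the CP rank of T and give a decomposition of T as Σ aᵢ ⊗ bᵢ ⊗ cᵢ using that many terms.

Lower bound: in the mode-1 unfolding of T (rows indexed by i, columns by (j,k)) the 2×2 minor on rows i ∈ {0, 1}, columns (j,k) ∈ {(0,0), (0,1)} is det [[-15, 3], [-21, 9]] = -72 ≠ 0, so that unfolding has rank ≥ 2 and hence rank(T) ≥ 2 (CP rank is at least every unfolding rank, though it can be larger).
Upper bound: with S_k = T[:,:,k], the two rank-1 terms a₁b₁ᵀ, a₂b₂ᵀ are the rank-1 members of the pencil x·S₀ + y·S₁.
det(x·S₀ + y·S₁) is −252·x² + 336·xy − 84·y² = (-84)·(3·x − y)(x − y), vanishing at (x:y) = (1:3) and (1:1).
M₁ = S₀ + 3·S₁ = [[-6, 18], [6, -18]] = (-6)·(1, -1)(1, -3)ᵀ and M₂ = S₀ + S₁ = [[-12, 8], [-12, 8]] = (-4)·(1, 1)(3, -2)ᵀ, so take a₁ = (1, -1), b₁ = (1, -3), a₂ = (1, 1), b₂ = (3, -2).
Each slice is an integer combination of E₁ = a₁b₁ᵀ and E₂ = a₂b₂ᵀ: S₀ = 3·E₁ − 6·E₂, S₁ = −3·E₁ + 2·E₂, S₂ = 6·E₁ + 4·E₂; reading off coefficients, c₁ = (3, -3, 6) and c₂ = (-6, 2, 4).
Hence T = (1, -1) ⊗ (1, -3) ⊗ (3, -3, 6) + (1, 1) ⊗ (3, -2) ⊗ (-6, 2, 4), so rank(T) ≤ 2.
These bounds meet, so rank(T) = 2.

rank(T) = 2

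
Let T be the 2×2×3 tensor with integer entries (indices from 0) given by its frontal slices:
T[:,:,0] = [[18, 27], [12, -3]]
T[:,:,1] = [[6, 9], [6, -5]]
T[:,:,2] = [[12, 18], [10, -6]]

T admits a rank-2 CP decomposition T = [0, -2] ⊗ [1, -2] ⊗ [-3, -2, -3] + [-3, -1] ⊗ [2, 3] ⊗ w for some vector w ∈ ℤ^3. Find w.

w = [-3, -1, -2]

Subtract the known terms from T to get the rank-1 residual R = [-3, -1] ⊗ [2, 3] ⊗ w, so R[i,j,k] = a[i]·b[j]·w[k]. Pick indices with nonzero a[0]·b[0] = (-3)·(2) = -6. Only the fibre through (0,0,·) is needed: R[0,0,:] = T[0,0,:] − Σₗ aₗ[0]bₗ[0]cₗ = [18, 6, 12] − (0)·(1)·[-3, -2, -3] = [18, 6, 12]. Then w[k] = R[0,0,k] / -6 for each k, giving w = [18, 6, 12] / -6 = [-3, -1, -2].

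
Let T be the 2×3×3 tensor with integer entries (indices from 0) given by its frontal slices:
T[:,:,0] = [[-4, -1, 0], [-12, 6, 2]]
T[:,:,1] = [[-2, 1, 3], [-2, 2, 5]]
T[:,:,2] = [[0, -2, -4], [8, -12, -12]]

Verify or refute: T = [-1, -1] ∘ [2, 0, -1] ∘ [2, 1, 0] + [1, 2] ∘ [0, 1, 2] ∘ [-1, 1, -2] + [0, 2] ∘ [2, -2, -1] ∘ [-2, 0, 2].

Yes

Reconstruct entrywise from the claimed factors. For example, T[0,1,0] = -1 and Σₗ aₗ[0]bₗ[1]cₗ[0] = (-1)·(0)·(2) + (1)·(1)·(-1) + (0)·(-2)·(-2) = -1; checking all 18 entries, every one matches. The claim holds.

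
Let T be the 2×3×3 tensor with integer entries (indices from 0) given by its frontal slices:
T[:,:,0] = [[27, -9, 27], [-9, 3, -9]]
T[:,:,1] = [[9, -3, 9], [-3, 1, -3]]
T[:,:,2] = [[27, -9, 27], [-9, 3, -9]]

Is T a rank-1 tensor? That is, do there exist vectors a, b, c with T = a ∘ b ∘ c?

The mode-1 fibre T[:,0,0] = [27, -9] gives a = [3, -1] (primitive direction); the mode-2 fibre T[0,:,0] = [27, -9, 27] gives b = [3, -1, 3]; then c[k] = T[0,0,k] / (a[0]·b[0]) = [27, 9, 27] / 9 = [3, 1, 3].
Expanding [3, -1] ∘ [3, -1, 3] ∘ [3, 1, 3] reproduces all 18 entries of T, so T = [3, -1] ∘ [3, -1, 3] ∘ [3, 1, 3] and rank(T) ≤ 1.
Equivalently every frontal slice T[:,:,k] is c[k] times the rank-1 matrix [3, -1] ∘ [3, -1, 3]. So T has rank 1 (it is nonzero).

Yes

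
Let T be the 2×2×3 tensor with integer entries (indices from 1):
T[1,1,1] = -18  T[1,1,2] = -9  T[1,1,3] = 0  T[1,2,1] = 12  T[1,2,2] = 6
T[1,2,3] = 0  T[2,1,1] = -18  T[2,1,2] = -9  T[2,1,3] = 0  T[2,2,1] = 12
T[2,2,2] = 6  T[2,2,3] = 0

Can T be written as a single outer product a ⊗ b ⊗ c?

If T = a ⊗ b ⊗ c then every fibre of T is a multiple of the corresponding factor, so read the factors off the fibres through the nonzero entry T[1,1,1] = -18.
The mode-1 fibre T[:,1,1] = [-18, -18] gives a = [1, 1] (primitive direction); the mode-2 fibre T[1,:,1] = [-18, 12] gives b = [3, -2]; then c[k] = T[1,1,k] / (a[1]·b[1]) = [-18, -9, 0] / 3 = [-6, -3, 0].
Expanding [1, 1] ⊗ [3, -2] ⊗ [-6, -3, 0] reproduces all 12 entries of T, so T = [1, 1] ⊗ [3, -2] ⊗ [-6, -3, 0] and rank(T) ≤ 1.
Equivalently every frontal slice T[:,:,k] is c[k] times the rank-1 matrix [1, 1] ⊗ [3, -2]. So T has rank 1 (it is nonzero).

Yes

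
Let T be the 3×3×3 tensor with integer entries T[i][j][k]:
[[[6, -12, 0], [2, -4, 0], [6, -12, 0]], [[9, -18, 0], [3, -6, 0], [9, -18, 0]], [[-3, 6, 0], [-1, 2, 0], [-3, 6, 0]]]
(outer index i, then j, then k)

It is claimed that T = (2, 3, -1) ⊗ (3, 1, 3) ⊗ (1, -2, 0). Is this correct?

Reconstruct entrywise from the claimed factors. For example, T[0,2,0] = 6 and Σₗ aₗ[0]bₗ[2]cₗ[0] = (2)·(3)·(1) = 6; checking all 27 entries, every one matches. The claim holds.

Yes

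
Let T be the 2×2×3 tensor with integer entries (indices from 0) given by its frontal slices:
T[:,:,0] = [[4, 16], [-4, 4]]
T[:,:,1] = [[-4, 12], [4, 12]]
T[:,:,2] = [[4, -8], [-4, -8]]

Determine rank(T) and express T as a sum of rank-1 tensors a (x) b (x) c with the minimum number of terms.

rank(T) = 3

Lower bound: the mode-3 unfolding of T (rows indexed by k, columns by (i,j) = (0,0), (0,1), (1,0), (1,1)) is [[4, 16, -4, 4], [-4, 12, 4, 12], [4, -8, -4, -8]].
There the 3×3 minor on rows k ∈ {0, 1, 2}, columns (i,j) ∈ {(0,0), (0,1), (1,1)} is det [[4, 16, 4], [-4, 12, 12], [4, -8, -8]] = 192 ≠ 0, so this unfolding has rank ≥ 3; CP rank is at least every unfolding rank, so rank(T) ≥ 3. (This is only a lower bound: in general the CP rank may exceed every unfolding rank, so we still need to exhibit 3 rank-1 terms summing to T.)
Upper bound: T is a sum of 3 rank-1 terms, T = [1, -1] (x) [1, 1] (x) [4, -4, 4] + [1, 0] (x) [0, 1] (x) [4, 8, -8] + [1, 1] (x) [0, 1] (x) [8, 8, -4] (written with every a and b primitive with positive leading entry and the scale carried by c; CP decompositions are not unique, and this one is verified by expanding entrywise), so rank(T) ≤ 3.
These bounds meet, so rank(T) = 3.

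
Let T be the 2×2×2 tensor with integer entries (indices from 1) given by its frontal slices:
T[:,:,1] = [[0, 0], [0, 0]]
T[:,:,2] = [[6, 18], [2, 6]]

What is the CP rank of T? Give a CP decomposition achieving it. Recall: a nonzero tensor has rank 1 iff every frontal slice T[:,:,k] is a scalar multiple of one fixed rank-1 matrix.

Lower bound: T ≠ 0 (e.g. T[1,1,2] = 6), so rank(T) ≥ 1.
Upper bound: the mode-1 fibre T[:,1,2] = [6, 2] gives a = [3, 1] (primitive direction); the mode-2 fibre T[1,:,2] = [6, 18] gives b = [1, 3]; then c[k] = T[1,1,k] / (a[1]·b[1]) = [0, 6] / 3 = [0, 2].
Expanding [3, 1] ⊗ [1, 3] ⊗ [0, 2] reproduces all 8 entries of T, so T = [3, 1] ⊗ [1, 3] ⊗ [0, 2] and rank(T) ≤ 1.
These bounds meet, so rank(T) = 1.

rank(T) = 1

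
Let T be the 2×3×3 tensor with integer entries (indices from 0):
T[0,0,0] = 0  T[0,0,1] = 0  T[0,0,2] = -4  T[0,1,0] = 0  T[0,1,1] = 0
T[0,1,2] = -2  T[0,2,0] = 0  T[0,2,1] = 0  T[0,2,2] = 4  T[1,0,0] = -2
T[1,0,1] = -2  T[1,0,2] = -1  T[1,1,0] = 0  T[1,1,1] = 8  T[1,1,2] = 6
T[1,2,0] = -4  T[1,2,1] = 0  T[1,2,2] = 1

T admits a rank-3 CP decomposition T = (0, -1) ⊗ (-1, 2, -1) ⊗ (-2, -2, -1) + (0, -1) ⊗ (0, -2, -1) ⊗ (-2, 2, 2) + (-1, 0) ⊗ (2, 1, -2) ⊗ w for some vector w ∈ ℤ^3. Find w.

w = (0, 0, 2)

Subtract the known terms from T to get the rank-1 residual R = (-1, 0) ⊗ (2, 1, -2) ⊗ w, so R[i,j,k] = a[i]·b[j]·w[k]. Pick indices with nonzero a[0]·b[0] = (-1)·(2) = -2. Only the fibre through (0,0,·) is needed: R[0,0,:] = T[0,0,:] − Σₗ aₗ[0]bₗ[0]cₗ = [0, 0, -4] − (0)·(-1)·(-2, -2, -1) − (0)·(0)·(-2, 2, 2) = [0, 0, -4]. Then w[k] = R[0,0,k] / -2 for each k, giving w = [0, 0, -4] / -2 = (0, 0, 2).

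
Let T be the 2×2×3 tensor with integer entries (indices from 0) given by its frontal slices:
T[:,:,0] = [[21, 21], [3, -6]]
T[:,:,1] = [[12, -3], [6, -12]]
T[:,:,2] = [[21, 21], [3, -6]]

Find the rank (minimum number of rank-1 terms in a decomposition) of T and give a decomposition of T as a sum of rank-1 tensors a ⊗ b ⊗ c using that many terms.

Lower bound: the mode-1 unfolding of T (rows indexed by i, columns by (j,k) = (0,0), (0,1), (0,2), (1,0), (1,1), (1,2)) is [[21, 12, 21, 21, -3, 21], [3, 6, 3, -6, -12, -6]].
There the 2×2 minor on rows i ∈ {0, 1}, columns (j,k) ∈ {(0,0), (0,1)} is det [[21, 12], [3, 6]] = 90 ≠ 0, so this unfolding has rank ≥ 2; CP rank is at least every unfolding rank, so rank(T) ≥ 2. (This is only a lower bound: in general the CP rank may exceed every unfolding rank, so we still need to exhibit 2 rank-1 terms summing to T.)
Upper bound — finding two terms. Write S_k = T[:,:,k] for the frontal slices: S₀ = [[21, 21], [3, -6]], S₁ = [[12, -3], [6, -12]], S₂ = [[21, 21], [3, -6]].
If T = a₁ ⊗ b₁ ⊗ c₁ + a₂ ⊗ b₂ ⊗ c₂ then each S_k = c₁[k]·a₁b₁ᵀ + c₂[k]·a₂b₂ᵀ. S₀ and S₁ are linearly independent, so a₁b₁ᵀ and a₂b₂ᵀ must span the same plane of matrices: they are the rank-1 matrices of the form x·S₀ + y·S₁.
det(x·S₀ + y·S₁) is −189·x² − 441·xy − 126·y² = (-63)·(x + 2·y)(3·x + y), vanishing at (x:y) = (2:-1) and (1:-3).
M₁ = 2·S₀ − S₁ = [[30, 45], [0, 0]] = 15·[1, 0][2, 3]ᵀ and M₂ = S₀ − 3·S₁ = [[-15, 30], [-15, 30]] = (-15)·[1, 1][1, -2]ᵀ, so take a₁ = [1, 0], b₁ = [2, 3], a₂ = [1, 1], b₂ = [1, -2].
Each slice is an integer combination of E₁ = a₁b₁ᵀ and E₂ = a₂b₂ᵀ: S₀ = 9·E₁ + 3·E₂, S₁ = 3·E₁ + 6·E₂, S₂ = 9·E₁ + 3·E₂; reading off coefficients, c₁ = [9, 3, 9] and c₂ = [3, 6, 3].
Hence T = [1, 0] ⊗ [2, 3] ⊗ [9, 3, 9] + [1, 1] ⊗ [1, -2] ⊗ [3, 6, 3], so rank(T) ≤ 2.
These bounds meet, so rank(T) = 2.

rank(T) = 2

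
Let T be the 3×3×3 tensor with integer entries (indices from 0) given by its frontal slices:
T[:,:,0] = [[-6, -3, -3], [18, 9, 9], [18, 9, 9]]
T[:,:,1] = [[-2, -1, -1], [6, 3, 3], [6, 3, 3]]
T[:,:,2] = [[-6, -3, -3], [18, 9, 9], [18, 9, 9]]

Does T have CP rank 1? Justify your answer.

If T = a ∘ b ∘ c then every fibre of T is a multiple of the corresponding factor, so read the factors off the fibres through the nonzero entry T[0,0,0] = -6.
The mode-1 fibre T[:,0,0] = [-6, 18, 18] gives a = (1, -3, -3) (primitive direction); the mode-2 fibre T[0,:,0] = [-6, -3, -3] gives b = (2, 1, 1); then c[k] = T[0,0,k] / (a[0]·b[0]) = [-6, -2, -6] / 2 = (-3, -1, -3).
Expanding (1, -3, -3) ∘ (2, 1, 1) ∘ (-3, -1, -3) reproduces all 27 entries of T, so T = (1, -3, -3) ∘ (2, 1, 1) ∘ (-3, -1, -3) and rank(T) ≤ 1.
Equivalently every frontal slice T[:,:,k] is c[k] times the rank-1 matrix (1, -3, -3) ∘ (2, 1, 1). So T has rank 1 (it is nonzero).

Yes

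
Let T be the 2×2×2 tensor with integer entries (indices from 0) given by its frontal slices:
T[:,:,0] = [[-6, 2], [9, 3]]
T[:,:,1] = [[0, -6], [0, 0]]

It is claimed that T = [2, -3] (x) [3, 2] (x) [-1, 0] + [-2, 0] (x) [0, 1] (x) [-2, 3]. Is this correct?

Reconstruct entry (0,1,0) from the claimed factors: Σₗ aₗ[0]bₗ[1]cₗ[0] = (2)·(2)·(-1) + (-2)·(1)·(-2) = 0, but T[0,1,0] = 2. The claim is false.

No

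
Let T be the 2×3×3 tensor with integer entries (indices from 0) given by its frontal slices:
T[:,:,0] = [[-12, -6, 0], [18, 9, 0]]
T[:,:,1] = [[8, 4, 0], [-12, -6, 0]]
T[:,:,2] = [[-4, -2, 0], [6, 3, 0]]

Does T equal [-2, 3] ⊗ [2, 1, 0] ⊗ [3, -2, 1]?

Yes

Reconstruct entrywise from the claimed factors. For example, T[1,2,2] = 0 and Σₗ aₗ[1]bₗ[2]cₗ[2] = (3)·(0)·(1) = 0; checking all 18 entries, every one matches. The claim holds.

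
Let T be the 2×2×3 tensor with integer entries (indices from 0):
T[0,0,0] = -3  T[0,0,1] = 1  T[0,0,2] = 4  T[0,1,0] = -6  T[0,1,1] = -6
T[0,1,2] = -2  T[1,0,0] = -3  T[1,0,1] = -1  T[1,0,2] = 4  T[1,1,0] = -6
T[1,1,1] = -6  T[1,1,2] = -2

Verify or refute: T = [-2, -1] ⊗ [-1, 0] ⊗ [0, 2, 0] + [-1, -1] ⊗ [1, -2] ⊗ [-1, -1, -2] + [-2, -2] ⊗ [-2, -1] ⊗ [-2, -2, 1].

No

Reconstruct entry (0,0,0) from the claimed factors: Σₗ aₗ[0]bₗ[0]cₗ[0] = (-2)·(-1)·(0) + (-1)·(1)·(-1) + (-2)·(-2)·(-2) = -7, but T[0,0,0] = -3. The claim is false.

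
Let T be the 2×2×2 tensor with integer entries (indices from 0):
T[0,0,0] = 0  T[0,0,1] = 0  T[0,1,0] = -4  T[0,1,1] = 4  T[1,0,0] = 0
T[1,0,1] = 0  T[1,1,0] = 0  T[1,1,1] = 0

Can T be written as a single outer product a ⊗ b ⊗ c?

Yes

If T = a ⊗ b ⊗ c then every fibre of T is a multiple of the corresponding factor, so read the factors off the fibres through the nonzero entry T[0,1,0] = -4.
The mode-1 fibre T[:,1,0] = [-4, 0] gives a = (1, 0) (primitive direction); the mode-2 fibre T[0,:,0] = [0, -4] gives b = (0, 1); then c[k] = T[0,1,k] / (a[0]·b[1]) = [-4, 4] / 1 = (-4, 4).
Expanding (1, 0) ⊗ (0, 1) ⊗ (-4, 4) reproduces all 8 entries of T, so T = (1, 0) ⊗ (0, 1) ⊗ (-4, 4) and rank(T) ≤ 1.
Equivalently every frontal slice T[:,:,k] is c[k] times the rank-1 matrix (1, 0) ⊗ (0, 1). So T has rank 1 (it is nonzero).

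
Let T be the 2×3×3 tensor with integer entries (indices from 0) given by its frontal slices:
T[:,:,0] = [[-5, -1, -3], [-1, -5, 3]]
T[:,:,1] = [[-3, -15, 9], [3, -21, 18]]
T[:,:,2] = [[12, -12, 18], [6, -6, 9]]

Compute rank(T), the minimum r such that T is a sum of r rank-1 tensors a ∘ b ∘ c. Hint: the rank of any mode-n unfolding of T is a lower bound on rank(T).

2

Lower bound: the mode-1 unfolding of T (rows indexed by i, columns by (j,k) = (0,0), (0,1), (0,2), (1,0), (1,1), (1,2), (2,0), (2,1), (2,2)) is [[-5, -3, 12, -1, -15, -12, -3, 9, 18], [-1, 3, 6, -5, -21, -6, 3, 18, 9]].
There the 2×2 minor on rows i ∈ {0, 1}, columns (j,k) ∈ {(0,0), (0,1)} is det [[-5, -3], [-1, 3]] = -18 ≠ 0, so this unfolding has rank ≥ 2; CP rank is at least every unfolding rank, so rank(T) ≥ 2. (Unfolding ranks only ever bound the CP rank from below — rank(T) can be strictly larger than all of them — so the matching upper bound has to come from an explicit 2-term decomposition.)
Upper bound — finding two terms. Write S_k = T[:,:,k] for the frontal slices: S₀ = [[-5, -1, -3], [-1, -5, 3]], S₁ = [[-3, -15, 9], [3, -21, 18]], S₂ = [[12, -12, 18], [6, -6, 9]].
If T = a₁ ∘ b₁ ∘ c₁ + a₂ ∘ b₂ ∘ c₂ then each S_k = c₁[k]·a₁b₁ᵀ + c₂[k]·a₂b₂ᵀ. S₀ and S₁ are linearly independent, so a₁b₁ᵀ and a₂b₂ᵀ must span the same plane of matrices: they are the rank-1 matrices of the form x·S₀ + y·S₁.
The 2×2 minor of x·S₀ + y·S₁ on rows {0,1}, columns {0,1} is 24·x² + 108·xy + 108·y² = 12·(x + 3·y)(2·x + 3·y), vanishing at (x:y) = (3:-1) and (3:-2).
M₁ = 3·S₀ − S₁ = [[-12, 12, -18], [-6, 6, -9]] = (-3)·[2, 1][2, -2, 3]ᵀ and M₂ = 3·S₀ − 2·S₁ = [[-9, 27, -27], [-9, 27, -27]] = (-9)·[1, 1][1, -3, 3]ᵀ, so take a₁ = [2, 1], b₁ = [2, -2, 3], a₂ = [1, 1], b₂ = [1, -3, 3].
Each slice is an integer combination of E₁ = a₁b₁ᵀ and E₂ = a₂b₂ᵀ: S₀ = −2·E₁ + 3·E₂, S₁ = −3·E₁ + 9·E₂, S₂ = 3·E₁; reading off coefficients, c₁ = [-2, -3, 3] and c₂ = [3, 9, 0].
Hence T = [2, 1] ∘ [2, -2, 3] ∘ [-2, -3, 3] + [1, 1] ∘ [1, -3, 3] ∘ [3, 9, 0], so rank(T) ≤ 2.
These bounds meet, so rank(T) = 2.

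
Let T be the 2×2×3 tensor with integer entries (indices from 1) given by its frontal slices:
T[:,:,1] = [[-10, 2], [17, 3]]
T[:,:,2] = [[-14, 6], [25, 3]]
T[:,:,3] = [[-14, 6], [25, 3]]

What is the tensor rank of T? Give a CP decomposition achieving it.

Lower bound: the mode-1 unfolding of T (rows indexed by i, columns by (j,k) = (1,1), (1,2), (1,3), (2,1), (2,2), (2,3)) is [[-10, -14, -14, 2, 6, 6], [17, 25, 25, 3, 3, 3]].
There the 2×2 minor on rows i ∈ {1, 2}, columns (j,k) ∈ {(1,1), (1,2)} is det [[-10, -14], [17, 25]] = -12 ≠ 0, so this unfolding has rank ≥ 2; CP rank is at least every unfolding rank, so rank(T) ≥ 2. (Flattening ranks never certify an upper bound on CP rank; for that we must actually write T with 2 rank-1 terms.)
Upper bound — finding two terms. Write S_k = T[:,:,k] for the frontal slices: S₁ = [[-10, 2], [17, 3]], S₂ = [[-14, 6], [25, 3]], S₃ = [[-14, 6], [25, 3]].
If T = a₁ ∘ b₁ ∘ c₁ + a₂ ∘ b₂ ∘ c₂ then each S_k = c₁[k]·a₁b₁ᵀ + c₂[k]·a₂b₂ᵀ. S₁ and S₂ are linearly independent, so a₁b₁ᵀ and a₂b₂ᵀ must span the same plane of matrices: they are the rank-1 matrices of the form x·S₁ + y·S₂.
det(x·S₁ + y·S₂) is −64·x² − 224·xy − 192·y² = (-32)·(2·x + 3·y)(x + 2·y), vanishing at (x:y) = (3:-2) and (2:-1).
M₁ = 3·S₁ − 2·S₂ = [[-2, -6], [1, 3]] = −(2, -1)(1, 3)ᵀ and M₂ = 2·S₁ − S₂ = [[-6, -2], [9, 3]] = −(2, -3)(3, 1)ᵀ, so take a₁ = (2, -1), b₁ = (1, 3), a₂ = (2, -3), b₂ = (3, 1).
Each slice is an integer combination of E₁ = a₁b₁ᵀ and E₂ = a₂b₂ᵀ: S₁ = E₁ − 2·E₂, S₂ = 2·E₁ − 3·E₂, S₃ = 2·E₁ − 3·E₂; reading off coefficients, c₁ = (1, 2, 2) and c₂ = (-2, -3, -3).
Hence T = (2, -1) ∘ (1, 3) ∘ (1, 2, 2) + (2, -3) ∘ (3, 1) ∘ (-2, -3, -3), so rank(T) ≤ 2.
These bounds meet, so rank(T) = 2.

rank(T) = 2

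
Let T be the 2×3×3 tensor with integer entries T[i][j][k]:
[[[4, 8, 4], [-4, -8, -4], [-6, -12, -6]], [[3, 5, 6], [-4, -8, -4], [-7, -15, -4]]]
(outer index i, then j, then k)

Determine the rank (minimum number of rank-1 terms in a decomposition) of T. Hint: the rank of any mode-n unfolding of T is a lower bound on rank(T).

Lower bound: the mode-3 unfolding of T (rows indexed by k, columns by (i,j) = (0,0), (0,1), (0,2), (1,0), (1,1), (1,2)) is [[4, -4, -6, 3, -4, -7], [8, -8, -12, 5, -8, -15], [4, -4, -6, 6, -4, -4]].
There the 2×2 minor on rows k ∈ {0, 1}, columns (i,j) ∈ {(0,0), (1,0)} is det [[4, 3], [8, 5]] = -4 ≠ 0, so this unfolding has rank ≥ 2; CP rank is at least every unfolding rank, so rank(T) ≥ 2. (Unfolding ranks only ever bound the CP rank from below — rank(T) can be strictly larger than all of them — so the matching upper bound has to come from an explicit 2-term decomposition.)
Upper bound — finding two terms. Write S_k = T[:,:,k] for the frontal slices: S₀ = [[4, -4, -6], [3, -4, -7]], S₁ = [[8, -8, -12], [5, -8, -15]], S₂ = [[4, -4, -6], [6, -4, -4]].
If T = a₁ ⊗ b₁ ⊗ c₁ + a₂ ⊗ b₂ ⊗ c₂ then each S_k = c₁[k]·a₁b₁ᵀ + c₂[k]·a₂b₂ᵀ. S₀ and S₁ are linearly independent, so a₁b₁ᵀ and a₂b₂ᵀ must span the same plane of matrices: they are the rank-1 matrices of the form x·S₀ + y·S₁.
The 2×2 minor of x·S₀ + y·S₁ on rows {0,1}, columns {0,1} is −4·x² − 20·xy − 24·y² = (-4)·(x + 3·y)(x + 2·y), vanishing at (x:y) = (3:-1) and (2:-1).
M₁ = 3·S₀ − S₁ = [[4, -4, -6], [4, -4, -6]] = 2·(1, 1)(2, -2, -3)ᵀ and M₂ = 2·S₀ − S₁ = [[0, 0, 0], [1, 0, 1]] = (0, 1)(1, 0, 1)ᵀ, so take a₁ = (1, 1), b₁ = (2, -2, -3), a₂ = (0, 1), b₂ = (1, 0, 1).
Each slice is an integer combination of E₁ = a₁b₁ᵀ and E₂ = a₂b₂ᵀ: S₀ = 2·E₁ − E₂, S₁ = 4·E₁ − 3·E₂, S₂ = 2·E₁ + 2·E₂; reading off coefficients, c₁ = (2, 4, 2) and c₂ = (-1, -3, 2).
Hence T = (1, 1) ⊗ (2, -2, -3) ⊗ (2, 4, 2) + (0, 1) ⊗ (1, 0, 1) ⊗ (-1, -3, 2), so rank(T) ≤ 2.
These bounds meet, so rank(T) = 2.

2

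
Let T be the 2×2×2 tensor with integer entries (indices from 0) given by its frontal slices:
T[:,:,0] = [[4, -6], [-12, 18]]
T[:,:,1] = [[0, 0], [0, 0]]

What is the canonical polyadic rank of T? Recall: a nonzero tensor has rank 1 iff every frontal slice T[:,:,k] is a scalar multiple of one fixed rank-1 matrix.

Lower bound: T ≠ 0 (e.g. T[0,0,0] = 4), so rank(T) ≥ 1.
Upper bound: if T = a ⊗ b ⊗ c then every fibre of T is a multiple of the corresponding factor, so read the factors off the fibres through the nonzero entry T[0,0,0] = 4.
The mode-1 fibre T[:,0,0] = [4, -12] gives a = [1, -3] (primitive direction); the mode-2 fibre T[0,:,0] = [4, -6] gives b = [2, -3]; then c[k] = T[0,0,k] / (a[0]·b[0]) = [4, 0] / 2 = [2, 0].
Expanding [1, -3] ⊗ [2, -3] ⊗ [2, 0] reproduces all 8 entries of T, so T = [1, -3] ⊗ [2, -3] ⊗ [2, 0] and rank(T) ≤ 1.
These bounds meet, so rank(T) = 1.

1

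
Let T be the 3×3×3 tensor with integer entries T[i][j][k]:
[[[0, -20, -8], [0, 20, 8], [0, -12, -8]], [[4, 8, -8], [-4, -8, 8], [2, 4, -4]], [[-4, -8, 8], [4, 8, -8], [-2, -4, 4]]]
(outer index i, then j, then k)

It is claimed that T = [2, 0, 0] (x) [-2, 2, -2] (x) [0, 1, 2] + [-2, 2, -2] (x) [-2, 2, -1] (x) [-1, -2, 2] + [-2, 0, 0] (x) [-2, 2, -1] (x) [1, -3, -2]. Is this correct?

Reconstruct entry (0,0,1) from the claimed factors: Σₗ aₗ[0]bₗ[0]cₗ[1] = (2)·(-2)·(1) + (-2)·(-2)·(-2) + (-2)·(-2)·(-3) = -24, but T[0,0,1] = -20. The claim is false.

No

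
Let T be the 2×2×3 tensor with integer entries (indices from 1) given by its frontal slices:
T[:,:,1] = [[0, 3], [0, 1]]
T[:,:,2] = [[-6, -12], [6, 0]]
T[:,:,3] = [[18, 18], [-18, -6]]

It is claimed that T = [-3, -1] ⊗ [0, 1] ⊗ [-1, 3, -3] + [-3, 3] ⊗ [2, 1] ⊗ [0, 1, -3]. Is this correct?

Yes

Reconstruct entrywise from the claimed factors. For example, T[1,2,1] = 3 and Σₗ aₗ[1]bₗ[2]cₗ[1] = (-3)·(1)·(-1) + (-3)·(1)·(0) = 3; checking all 12 entries, every one matches. The claim holds.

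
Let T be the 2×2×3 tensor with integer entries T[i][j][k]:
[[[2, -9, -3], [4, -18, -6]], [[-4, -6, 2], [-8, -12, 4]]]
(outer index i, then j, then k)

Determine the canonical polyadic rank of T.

2

Lower bound: the mode-3 unfolding of T (rows indexed by k, columns by (i,j) = (0,0), (0,1), (1,0), (1,1)) is [[2, 4, -4, -8], [-9, -18, -6, -12], [-3, -6, 2, 4]].
There the 2×2 minor on rows k ∈ {0, 1}, columns (i,j) ∈ {(0,0), (1,0)} is det [[2, -4], [-9, -6]] = -48 ≠ 0, so this unfolding has rank ≥ 2; CP rank is at least every unfolding rank, so rank(T) ≥ 2. (This is only a lower bound: in general the CP rank may exceed every unfolding rank, so we still need to exhibit 2 rank-1 terms summing to T.)
Upper bound — finding two terms. Every mode-2 slice of T is a multiple of one matrix: T[:,j,:] = b[j]·M with b = [1, 2] and M = [[2, -9, -3], [-4, -6, 2]] (rows indexed by i, columns by k). So it suffices to write M as a sum of two rank-1 matrices.
Splitting M by its rows (i = 0, 1), M = [1, 0][2, -9, -3]ᵀ + [0, 1][-4, -6, 2]ᵀ.
Hence T = [1, 0] ⊗ [1, 2] ⊗ [2, -9, -3] + [0, 1] ⊗ [1, 2] ⊗ [-4, -6, 2], so rank(T) ≤ 2.
These bounds meet, so rank(T) = 2.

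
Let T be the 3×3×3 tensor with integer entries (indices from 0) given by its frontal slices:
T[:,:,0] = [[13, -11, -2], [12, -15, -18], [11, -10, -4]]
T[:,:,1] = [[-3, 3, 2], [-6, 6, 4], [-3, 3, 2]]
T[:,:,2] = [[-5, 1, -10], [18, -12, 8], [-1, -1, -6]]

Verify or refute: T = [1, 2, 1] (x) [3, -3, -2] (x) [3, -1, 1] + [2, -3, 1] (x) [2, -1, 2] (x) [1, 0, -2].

Reconstruct entrywise from the claimed factors. For example, T[1,0,2] = 18 and Σₗ aₗ[1]bₗ[0]cₗ[2] = (2)·(3)·(1) + (-3)·(2)·(-2) = 18; checking all 27 entries, every one matches. The claim holds.

Yes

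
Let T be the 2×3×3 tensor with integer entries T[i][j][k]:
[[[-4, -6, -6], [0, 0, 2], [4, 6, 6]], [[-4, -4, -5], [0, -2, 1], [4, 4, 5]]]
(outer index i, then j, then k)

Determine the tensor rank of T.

3

Lower bound: the mode-3 unfolding of T (rows indexed by k, columns by (i,j) = (0,0), (0,1), (0,2), (1,0), (1,1), (1,2)) is [[-4, 0, 4, -4, 0, 4], [-6, 0, 6, -4, -2, 4], [-6, 2, 6, -5, 1, 5]].
There the 3×3 minor on rows k ∈ {0, 1, 2}, columns (i,j) ∈ {(0,0), (0,1), (1,0)} is det [[-4, 0, -4], [-6, 0, -4], [-6, 2, -5]] = 16 ≠ 0, so this unfolding has rank ≥ 3; CP rank is at least every unfolding rank, so rank(T) ≥ 3. (Unfolding ranks only ever bound the CP rank from below — rank(T) can be strictly larger than all of them — so the matching upper bound has to come from an explicit 3-term decomposition.)
Upper bound: T is a sum of 3 rank-1 terms, T = (1, 1) ⊗ (1, 0, -1) ⊗ (-4, 0, -4) + (1, 1) ⊗ (1, 2, -1) ⊗ (0, -2, 0) + (2, 1) ⊗ (1, -1, -1) ⊗ (0, -2, -1) (written with every a and b primitive with positive leading entry and the scale carried by c; CP decompositions are not unique, and this one is verified by expanding entrywise), so rank(T) ≤ 3.
These bounds meet, so rank(T) = 3.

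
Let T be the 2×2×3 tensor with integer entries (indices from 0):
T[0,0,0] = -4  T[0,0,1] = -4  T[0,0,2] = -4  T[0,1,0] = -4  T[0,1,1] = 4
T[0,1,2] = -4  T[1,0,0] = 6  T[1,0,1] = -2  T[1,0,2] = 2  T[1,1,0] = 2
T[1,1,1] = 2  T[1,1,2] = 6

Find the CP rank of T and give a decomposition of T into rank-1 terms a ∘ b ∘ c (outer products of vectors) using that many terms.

Lower bound: in the mode-3 unfolding of T (rows indexed by k, columns by (i,j)) the 3×3 minor on rows k ∈ {0, 1, 2}, columns (i,j) ∈ {(0,0), (0,1), (1,0)} is det [[-4, -4, 6], [-4, 4, -2], [-4, -4, 2]] = 128 ≠ 0, so that unfolding has rank ≥ 3 and hence rank(T) ≥ 3 (CP rank is at least every unfolding rank, though it can be larger).
Upper bound: T is a sum of 3 rank-1 terms, T = [1, -1] ∘ [1, 1] ∘ [-4, 0, -4] + [1, 0] ∘ [1, -1] ∘ [-2, -2, 2] + [1, 1] ∘ [1, -1] ∘ [2, -2, -2] (one valid choice — decompositions are not unique — normalised so each a, b is primitive with positive first nonzero entry; check it by expanding all entries), so rank(T) ≤ 3.
These bounds meet, so rank(T) = 3.

rank(T) = 3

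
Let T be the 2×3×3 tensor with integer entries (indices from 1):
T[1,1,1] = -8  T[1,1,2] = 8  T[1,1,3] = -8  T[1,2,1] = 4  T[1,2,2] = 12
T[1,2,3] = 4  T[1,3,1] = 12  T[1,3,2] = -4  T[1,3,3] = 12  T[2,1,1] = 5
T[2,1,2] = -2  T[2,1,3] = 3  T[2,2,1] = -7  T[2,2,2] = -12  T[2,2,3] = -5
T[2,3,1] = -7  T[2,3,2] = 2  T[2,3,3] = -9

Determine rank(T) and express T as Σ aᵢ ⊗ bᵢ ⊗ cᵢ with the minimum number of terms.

Lower bound: the mode-2 unfolding of T (rows indexed by j, columns by (i,k) = (1,1), (1,2), (1,3), (2,1), (2,2), (2,3)) is [[-8, 8, -8, 5, -2, 3], [4, 12, 4, -7, -12, -5], [12, -4, 12, -7, 2, -9]].
There the 3×3 minor on rows j ∈ {1, 2, 3}, columns (i,k) ∈ {(1,1), (1,2), (2,1)} is det [[-8, 8, 5], [4, 12, -7], [12, -4, -7]] = -352 ≠ 0, so this unfolding has rank ≥ 3; CP rank is at least every unfolding rank, so rank(T) ≥ 3. (Unfolding ranks only ever bound the CP rank from below — rank(T) can be strictly larger than all of them — so the matching upper bound has to come from an explicit 3-term decomposition.)
Upper bound: T is a sum of 3 rank-1 terms, T = (0, 1) ⊗ (1, -1, 1) ⊗ (1, 2, -1) + (1, -1) ⊗ (0, 2, 1) ⊗ (4, 4, 4) + (2, -1) ⊗ (2, 1, -2) ⊗ (-2, 2, -2) (one valid choice — decompositions are not unique — normalised so each a, b is primitive with positive first nonzero entry; check it by expanding all entries), so rank(T) ≤ 3.
These bounds meet, so rank(T) = 3.
Check entry T[2,3,2] = 2: (1)·(1)·(2) + (-1)·(1)·(4) + (-1)·(-2)·(2) = 2.

rank(T) = 3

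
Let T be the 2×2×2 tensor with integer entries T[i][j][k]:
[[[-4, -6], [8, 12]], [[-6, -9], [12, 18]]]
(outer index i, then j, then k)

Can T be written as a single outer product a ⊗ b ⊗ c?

If T = a ⊗ b ⊗ c then every fibre of T is a multiple of the corresponding factor, so read the factors off the fibres through the nonzero entry T[0,0,0] = -4.
The mode-1 fibre T[:,0,0] = [-4, -6] gives a = [2, 3] (primitive direction); the mode-2 fibre T[0,:,0] = [-4, 8] gives b = [1, -2]; then c[k] = T[0,0,k] / (a[0]·b[0]) = [-4, -6] / 2 = [-2, -3].
Expanding [2, 3] ⊗ [1, -2] ⊗ [-2, -3] reproduces all 8 entries of T, so T = [2, 3] ⊗ [1, -2] ⊗ [-2, -3] and rank(T) ≤ 1.
Equivalently every frontal slice T[:,:,k] is c[k] times the rank-1 matrix [2, 3] ⊗ [1, -2]. So T has rank 1 (it is nonzero).

Yes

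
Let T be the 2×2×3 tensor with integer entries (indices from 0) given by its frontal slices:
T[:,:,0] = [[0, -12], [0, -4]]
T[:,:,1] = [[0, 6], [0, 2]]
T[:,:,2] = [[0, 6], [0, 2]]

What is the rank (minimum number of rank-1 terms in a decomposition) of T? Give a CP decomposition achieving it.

Lower bound: T ≠ 0 (e.g. T[0,1,0] = -12), so rank(T) ≥ 1.
Upper bound: if T = a ⊗ b ⊗ c then every fibre of T is a multiple of the corresponding factor, so read the factors off the fibres through the nonzero entry T[0,1,0] = -12.
The mode-1 fibre T[:,1,0] = [-12, -4] gives a = (3, 1) (primitive direction); the mode-2 fibre T[0,:,0] = [0, -12] gives b = (0, 1); then c[k] = T[0,1,k] / (a[0]·b[1]) = [-12, 6, 6] / 3 = (-4, 2, 2).
Expanding (3, 1) ⊗ (0, 1) ⊗ (-4, 2, 2) reproduces all 12 entries of T, so T = (3, 1) ⊗ (0, 1) ⊗ (-4, 2, 2) and rank(T) ≤ 1.
These bounds meet, so rank(T) = 1.
Check entry T[0,1,0] = -12: (3)·(1)·(-4) = -12.

rank(T) = 1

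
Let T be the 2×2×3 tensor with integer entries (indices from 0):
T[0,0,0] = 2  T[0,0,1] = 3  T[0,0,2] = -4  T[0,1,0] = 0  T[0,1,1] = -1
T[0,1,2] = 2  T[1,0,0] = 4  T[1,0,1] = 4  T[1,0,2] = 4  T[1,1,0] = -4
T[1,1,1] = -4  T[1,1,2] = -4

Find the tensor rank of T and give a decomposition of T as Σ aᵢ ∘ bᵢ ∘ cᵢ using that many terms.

rank(T) = 3

Lower bound: the mode-3 unfolding of T (rows indexed by k, columns by (i,j) = (0,0), (0,1), (1,0), (1,1)) is [[2, 0, 4, -4], [3, -1, 4, -4], [-4, 2, 4, -4]].
There the 3×3 minor on rows k ∈ {0, 1, 2}, columns (i,j) ∈ {(0,0), (0,1), (1,0)} is det [[2, 0, 4], [3, -1, 4], [-4, 2, 4]] = -16 ≠ 0, so this unfolding has rank ≥ 3; CP rank is at least every unfolding rank, so rank(T) ≥ 3. (Unfolding ranks only ever bound the CP rank from below — rank(T) can be strictly larger than all of them — so the matching upper bound has to come from an explicit 3-term decomposition.)
Upper bound: T is a sum of 3 rank-1 terms, T = [0, 1] ∘ [1, -1] ∘ [4, 4, 4] + [1, 0] ∘ [1, -1] ∘ [0, 1, -2] + [1, 0] ∘ [1, 0] ∘ [2, 2, -2] (written with every a and b primitive with positive leading entry and the scale carried by c; CP decompositions are not unique, and this one is verified by expanding entrywise), so rank(T) ≤ 3.
These bounds meet, so rank(T) = 3.
Check entry T[1,1,0] = -4: (1)·(-1)·(4) + (0)·(-1)·(0) + (0)·(0)·(2) = -4.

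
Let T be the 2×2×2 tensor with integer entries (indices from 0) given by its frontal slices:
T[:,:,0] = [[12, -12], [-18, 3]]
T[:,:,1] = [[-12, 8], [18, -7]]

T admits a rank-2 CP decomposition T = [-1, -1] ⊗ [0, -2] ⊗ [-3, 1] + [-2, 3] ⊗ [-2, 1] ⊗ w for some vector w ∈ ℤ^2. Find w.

w = [3, -3]

Subtract the known terms from T to get the rank-1 residual R = [-2, 3] ⊗ [-2, 1] ⊗ w, so R[i,j,k] = a[i]·b[j]·w[k]. Pick indices with nonzero a[0]·b[0] = (-2)·(-2) = 4. Only the fibre through (0,0,·) is needed: R[0,0,:] = T[0,0,:] − Σₗ aₗ[0]bₗ[0]cₗ = [12, -12] − (-1)·(0)·[-3, 1] = [12, -12]. Then w[k] = R[0,0,k] / 4 for each k, giving w = [12, -12] / 4 = [3, -3].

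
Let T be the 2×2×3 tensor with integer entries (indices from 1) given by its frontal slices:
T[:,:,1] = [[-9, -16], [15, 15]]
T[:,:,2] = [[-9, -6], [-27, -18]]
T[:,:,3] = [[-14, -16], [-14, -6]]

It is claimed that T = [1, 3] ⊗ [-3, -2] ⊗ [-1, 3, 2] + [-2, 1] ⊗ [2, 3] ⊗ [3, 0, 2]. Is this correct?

Yes

Reconstruct entrywise from the claimed factors. For example, T[1,2,1] = -16 and Σₗ aₗ[1]bₗ[2]cₗ[1] = (1)·(-2)·(-1) + (-2)·(3)·(3) = -16; checking all 12 entries, every one matches. The claim holds.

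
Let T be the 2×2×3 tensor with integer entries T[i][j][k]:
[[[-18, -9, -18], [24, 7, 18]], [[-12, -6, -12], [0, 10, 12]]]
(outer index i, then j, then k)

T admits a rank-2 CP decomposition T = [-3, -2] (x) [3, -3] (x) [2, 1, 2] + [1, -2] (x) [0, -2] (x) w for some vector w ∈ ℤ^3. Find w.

w = [-3, 1, 0]

Subtract the known terms from T to get the rank-1 residual R = [1, -2] (x) [0, -2] (x) w, so R[i,j,k] = a[i]·b[j]·w[k]. Pick indices with nonzero a[0]·b[1] = (1)·(-2) = -2. Only the fibre through (0,1,·) is needed: R[0,1,:] = T[0,1,:] − Σₗ aₗ[0]bₗ[1]cₗ = [24, 7, 18] − (-3)·(-3)·[2, 1, 2] = [6, -2, 0]. Then w[k] = R[0,1,k] / -2 for each k, giving w = [6, -2, 0] / -2 = [-3, 1, 0].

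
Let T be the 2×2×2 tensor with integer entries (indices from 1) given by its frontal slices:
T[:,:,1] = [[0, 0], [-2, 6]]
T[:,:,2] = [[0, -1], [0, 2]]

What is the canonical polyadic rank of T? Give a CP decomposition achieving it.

rank(T) = 2

Lower bound: the mode-1 unfolding of T (rows indexed by i, columns by (j,k) = (1,1), (1,2), (2,1), (2,2)) is [[0, 0, 0, -1], [-2, 0, 6, 2]].
There the 2×2 minor on rows i ∈ {1, 2}, columns (j,k) ∈ {(1,1), (2,2)} is det [[0, -1], [-2, 2]] = -2 ≠ 0, so this unfolding has rank ≥ 2; CP rank is at least every unfolding rank, so rank(T) ≥ 2. (This is only a lower bound: in general the CP rank may exceed every unfolding rank, so we still need to exhibit 2 rank-1 terms summing to T.)
Upper bound — finding two terms. Write S_k = T[:,:,k] for the frontal slices: S₁ = [[0, 0], [-2, 6]], S₂ = [[0, -1], [0, 2]].
If T = a₁ ⊗ b₁ ⊗ c₁ + a₂ ⊗ b₂ ⊗ c₂ then each S_k = c₁[k]·a₁b₁ᵀ + c₂[k]·a₂b₂ᵀ. S₁ and S₂ are linearly independent, so a₁b₁ᵀ and a₂b₂ᵀ must span the same plane of matrices: they are the rank-1 matrices of the form x·S₁ + y·S₂.
det(x·S₁ + y·S₂) is −2·xy = (-2)·(y)(x), vanishing at (x:y) = (1:0) and (0:1).
M₁ = S₁ = [[0, 0], [-2, 6]] = (-2)·(0, 1)(1, -3)ᵀ and M₂ = S₂ = [[0, -1], [0, 2]] = −(1, -2)(0, 1)ᵀ, so take a₁ = (0, 1), b₁ = (1, -3), a₂ = (1, -2), b₂ = (0, 1).
Each slice is an integer combination of E₁ = a₁b₁ᵀ and E₂ = a₂b₂ᵀ: S₁ = −2·E₁, S₂ = −E₂; reading off coefficients, c₁ = (-2, 0) and c₂ = (0, -1).
Hence T = (0, 1) ⊗ (1, -3) ⊗ (-2, 0) + (1, -2) ⊗ (0, 1) ⊗ (0, -1), so rank(T) ≤ 2.
These bounds meet, so rank(T) = 2.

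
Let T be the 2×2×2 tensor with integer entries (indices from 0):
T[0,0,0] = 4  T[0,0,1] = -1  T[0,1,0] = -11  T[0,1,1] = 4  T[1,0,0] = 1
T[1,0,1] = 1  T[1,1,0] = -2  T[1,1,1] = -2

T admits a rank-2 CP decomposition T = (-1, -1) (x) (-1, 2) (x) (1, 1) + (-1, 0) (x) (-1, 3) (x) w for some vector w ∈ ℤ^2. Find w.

Subtract the known terms from T to get the rank-1 residual R = (-1, 0) (x) (-1, 3) (x) w, so R[i,j,k] = a[i]·b[j]·w[k]. Pick indices with nonzero a[0]·b[0] = (-1)·(-1) = 1. Only the fibre through (0,0,·) is needed: R[0,0,:] = T[0,0,:] − Σₗ aₗ[0]bₗ[0]cₗ = [4, -1] − (-1)·(-1)·(1, 1) = [3, -2]. Then w[k] = R[0,0,k] / 1 for each k, giving w = [3, -2] / 1 = (3, -2).

w = (3, -2)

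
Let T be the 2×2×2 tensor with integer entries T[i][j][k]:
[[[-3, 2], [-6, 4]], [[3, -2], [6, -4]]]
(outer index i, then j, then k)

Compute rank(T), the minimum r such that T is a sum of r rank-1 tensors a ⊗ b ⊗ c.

Lower bound: T ≠ 0 (e.g. T[0,0,0] = -3), so rank(T) ≥ 1.
Upper bound: if T = a ⊗ b ⊗ c then every fibre of T is a multiple of the corresponding factor, so read the factors off the fibres through the nonzero entry T[0,0,0] = -3.
The mode-1 fibre T[:,0,0] = [-3, 3] gives a = [1, -1] (primitive direction); the mode-2 fibre T[0,:,0] = [-3, -6] gives b = [1, 2]; then c[k] = T[0,0,k] / (a[0]·b[0]) = [-3, 2] / 1 = [-3, 2].
Expanding [1, -1] ⊗ [1, 2] ⊗ [-3, 2] reproduces all 8 entries of T, so T = [1, -1] ⊗ [1, 2] ⊗ [-3, 2] and rank(T) ≤ 1.
These bounds meet, so rank(T) = 1.

1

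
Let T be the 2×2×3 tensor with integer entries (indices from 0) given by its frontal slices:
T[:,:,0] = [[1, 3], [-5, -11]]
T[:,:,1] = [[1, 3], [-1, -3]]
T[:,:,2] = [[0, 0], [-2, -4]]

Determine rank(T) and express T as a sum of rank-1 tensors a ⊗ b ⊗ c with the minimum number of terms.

Lower bound: the mode-2 unfolding of T (rows indexed by j, columns by (i,k) = (0,0), (0,1), (0,2), (1,0), (1,1), (1,2)) is [[1, 1, 0, -5, -1, -2], [3, 3, 0, -11, -3, -4]].
There the 2×2 minor on rows j ∈ {0, 1}, columns (i,k) ∈ {(0,0), (1,0)} is det [[1, -5], [3, -11]] = 4 ≠ 0, so this unfolding has rank ≥ 2; CP rank is at least every unfolding rank, so rank(T) ≥ 2. (Flattening ranks never certify an upper bound on CP rank; for that we must actually write T with 2 rank-1 terms.)
Upper bound — finding two terms. Write S_k = T[:,:,k] for the frontal slices: S₀ = [[1, 3], [-5, -11]], S₁ = [[1, 3], [-1, -3]], S₂ = [[0, 0], [-2, -4]].
If T = a₁ ⊗ b₁ ⊗ c₁ + a₂ ⊗ b₂ ⊗ c₂ then each S_k = c₁[k]·a₁b₁ᵀ + c₂[k]·a₂b₂ᵀ. S₀ and S₁ are linearly independent, so a₁b₁ᵀ and a₂b₂ᵀ must span the same plane of matrices: they are the rank-1 matrices of the form x·S₀ + y·S₁.
det(x·S₀ + y·S₁) is 4·x² + 4·xy = 4·(x + y)(x), vanishing at (x:y) = (1:-1) and (0:1).
M₁ = S₀ − S₁ = [[0, 0], [-4, -8]] = (-4)·[0, 1][1, 2]ᵀ and M₂ = S₁ = [[1, 3], [-1, -3]] = [1, -1][1, 3]ᵀ, so take a₁ = [0, 1], b₁ = [1, 2], a₂ = [1, -1], b₂ = [1, 3].
Each slice is an integer combination of E₁ = a₁b₁ᵀ and E₂ = a₂b₂ᵀ: S₀ = −4·E₁ + E₂, S₁ = E₂, S₂ = −2·E₁; reading off coefficients, c₁ = [-4, 0, -2] and c₂ = [1, 1, 0].
Hence T = [0, 1] ⊗ [1, 2] ⊗ [-4, 0, -2] + [1, -1] ⊗ [1, 3] ⊗ [1, 1, 0], so rank(T) ≤ 2.
These bounds meet, so rank(T) = 2.

rank(T) = 2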